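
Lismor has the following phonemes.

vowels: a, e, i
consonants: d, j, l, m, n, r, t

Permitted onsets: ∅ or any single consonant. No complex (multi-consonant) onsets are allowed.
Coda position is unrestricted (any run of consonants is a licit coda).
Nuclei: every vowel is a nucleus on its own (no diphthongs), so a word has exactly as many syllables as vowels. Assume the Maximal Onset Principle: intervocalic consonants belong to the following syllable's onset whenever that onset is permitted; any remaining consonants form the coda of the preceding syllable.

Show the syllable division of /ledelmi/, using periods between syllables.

le.del.mi

The vowels are e, e, i — 3 nuclei, so 3 syllables.
/e…e/ gap (V1→V2): /d/ is a single consonant, so it becomes the next onset.
/e…i/ gap (V2→V3): /lm/ splits as /l/ + /m/ (/m/ is the longest suffix that is a licit onset).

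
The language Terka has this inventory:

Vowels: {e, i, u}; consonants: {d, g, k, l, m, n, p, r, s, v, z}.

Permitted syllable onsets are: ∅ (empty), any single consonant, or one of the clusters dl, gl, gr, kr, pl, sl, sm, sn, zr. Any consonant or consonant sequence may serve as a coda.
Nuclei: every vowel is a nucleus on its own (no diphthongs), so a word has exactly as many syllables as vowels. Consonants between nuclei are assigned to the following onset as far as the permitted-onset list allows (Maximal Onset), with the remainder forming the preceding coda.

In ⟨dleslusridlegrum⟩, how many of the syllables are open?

3

Vowels present: e, u, i, e, u; each is a nucleus, giving 5 syllables.
σ1/σ2 boundary: /sl/ — entire cluster is a permitted onset → onset /sl/, coda ∅.
σ2/σ3 boundary: cluster /sr/ — the longest permitted-onset suffix is /r/; onset = /r/, preceding coda = /s/.
σ3/σ4 boundary: /dl/ — entire cluster is a permitted onset → onset /dl/, coda ∅.
σ4/σ5 boundary: /gr/ is a licit onset in full, so it all attaches to the next syllable.
So the parse is dle.slus.ri.dle.grum.
Classifying each syllable: /dle/ (open), /slus/ (closed), /ri/ (open), /dle/ (open), /grum/ (closed).
Open syllables: 3.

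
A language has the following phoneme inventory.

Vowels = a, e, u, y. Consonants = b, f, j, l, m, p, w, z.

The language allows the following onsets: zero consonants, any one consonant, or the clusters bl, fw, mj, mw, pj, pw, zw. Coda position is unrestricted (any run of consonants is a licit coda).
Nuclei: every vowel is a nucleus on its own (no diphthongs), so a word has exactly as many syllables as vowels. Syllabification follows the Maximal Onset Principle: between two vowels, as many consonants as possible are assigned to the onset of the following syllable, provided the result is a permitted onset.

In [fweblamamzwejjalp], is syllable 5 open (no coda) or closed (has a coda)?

The vowels are e, a, a, e, a — 5 nuclei, so 5 syllables.
V1 /e/ – V2 /a/: cluster /bl/ — /bl/ is itself a permitted onset, so the whole cluster goes right; preceding coda = ∅.
V2 /a/ – V3 /a/: /m/ → onset of the next syllable (single consonants are always licit onsets).
V3 /a/ – V4 /e/: /mzw/ — longest licit onset from the right is /zw/, leaving /m/ as coda.
V4 /e/ – V5 /a/: /jj/ splits as /j/ + /j/ (/j/ is the longest suffix that is a licit onset).
Putting it together: fwe.bla.mam.zwej.jalp.
Syllable 5 is /jalp/ with coda /lp/, so it is closed.

closed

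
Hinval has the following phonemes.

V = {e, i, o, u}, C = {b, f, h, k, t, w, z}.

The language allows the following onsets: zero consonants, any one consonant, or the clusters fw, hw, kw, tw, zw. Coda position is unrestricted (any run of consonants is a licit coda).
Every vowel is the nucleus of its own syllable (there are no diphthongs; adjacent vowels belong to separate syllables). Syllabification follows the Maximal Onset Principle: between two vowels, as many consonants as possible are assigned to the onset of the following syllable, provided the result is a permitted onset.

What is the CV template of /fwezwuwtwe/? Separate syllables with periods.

CCV.CCVC.CCV

Vowels present: e, u, e; each is a nucleus, giving 3 syllables.
Between /e/ (V1) and /u/ (V2): /zw/ is a licit onset in full, so it all attaches to the next syllable.
Between /u/ (V2) and /e/ (V3): cluster /wtw/ — the longest permitted-onset suffix is /tw/; onset = /tw/, preceding coda = /w/.
So the parse is fwe.zwuw.twe.
Mapping each syllable to C/V: /fwe/ → CCV, /zwuw/ → CCVC, /twe/ → CCV.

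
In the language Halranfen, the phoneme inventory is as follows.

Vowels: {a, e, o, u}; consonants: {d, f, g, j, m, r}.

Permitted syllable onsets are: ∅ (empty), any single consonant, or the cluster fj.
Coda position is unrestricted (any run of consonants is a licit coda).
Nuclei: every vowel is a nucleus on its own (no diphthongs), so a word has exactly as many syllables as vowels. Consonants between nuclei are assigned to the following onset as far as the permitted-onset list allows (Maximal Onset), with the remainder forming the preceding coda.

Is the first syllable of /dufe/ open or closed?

The vowels are u, e — 2 nuclei, so 2 syllables.
/u…e/ gap (V1→V2): /f/ → onset of the next syllable (single consonants are always licit onsets).
Putting it together: du.fe.
Syllable 1 is /du/; it ends in its nucleus with no coda, so it is open.

open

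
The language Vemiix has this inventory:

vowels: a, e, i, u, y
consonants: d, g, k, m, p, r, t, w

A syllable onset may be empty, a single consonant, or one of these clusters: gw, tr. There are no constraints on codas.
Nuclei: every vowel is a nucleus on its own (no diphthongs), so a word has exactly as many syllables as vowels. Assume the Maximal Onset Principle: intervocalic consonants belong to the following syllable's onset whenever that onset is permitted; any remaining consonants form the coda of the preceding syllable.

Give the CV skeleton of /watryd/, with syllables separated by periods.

CV.CCVC

Nuclei (vowels): a, y → 2 syllables.
σ1/σ2 boundary: cluster /tr/ — /tr/ is itself a permitted onset, so the whole cluster goes right; preceding coda = ∅.
Syllabification: wa.tryd.
Mapping each syllable to C/V: /wa/ → CV, /tryd/ → CCVC.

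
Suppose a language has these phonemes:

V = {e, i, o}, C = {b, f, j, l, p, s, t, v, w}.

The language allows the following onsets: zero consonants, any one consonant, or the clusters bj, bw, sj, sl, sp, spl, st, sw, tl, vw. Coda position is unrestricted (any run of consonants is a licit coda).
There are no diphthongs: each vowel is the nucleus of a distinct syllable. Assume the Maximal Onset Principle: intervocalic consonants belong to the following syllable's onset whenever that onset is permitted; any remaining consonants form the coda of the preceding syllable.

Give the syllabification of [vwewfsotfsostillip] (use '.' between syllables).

vwewf.sotf.so.stil.lip

Vowels present: e, o, o, i, i; each is a nucleus, giving 5 syllables.
Between /e/ (V1) and /o/ (V2): /wfs/ splits as /wf/ + /s/ (/s/ is the longest suffix that is a licit onset).
Between /o/ (V2) and /o/ (V3): /tfs/ splits as /tf/ + /s/ (/s/ is the longest suffix that is a licit onset).
Between /o/ (V3) and /i/ (V4): cluster /st/ — /st/ is itself a permitted onset, so the whole cluster goes right; preceding coda = ∅.
Between /i/ (V4) and /i/ (V5): /ll/ splits as /l/ + /l/ (/l/ is the longest suffix that is a licit onset).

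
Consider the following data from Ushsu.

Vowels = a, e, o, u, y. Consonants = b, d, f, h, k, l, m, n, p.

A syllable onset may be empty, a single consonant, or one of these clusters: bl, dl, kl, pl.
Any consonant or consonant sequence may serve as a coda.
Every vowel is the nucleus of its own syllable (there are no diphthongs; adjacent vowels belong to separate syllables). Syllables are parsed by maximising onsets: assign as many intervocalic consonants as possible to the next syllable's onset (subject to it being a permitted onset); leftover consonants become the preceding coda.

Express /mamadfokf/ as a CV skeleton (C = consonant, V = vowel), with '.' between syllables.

CV.CVC.CVCC

Vowels present: a, a, o; each is a nucleus, giving 3 syllables.
Between /a/ (V1) and /a/ (V2): /m/ → onset of the next syllable (single consonants are always licit onsets).
Between /a/ (V2) and /o/ (V3): /df/ — longest licit onset from the right is /f/, leaving /d/ as coda.
Putting it together: ma.mad.fokf.
Mapping each syllable to C/V: /ma/ → CV, /mad/ → CVC, /fokf/ → CVCC.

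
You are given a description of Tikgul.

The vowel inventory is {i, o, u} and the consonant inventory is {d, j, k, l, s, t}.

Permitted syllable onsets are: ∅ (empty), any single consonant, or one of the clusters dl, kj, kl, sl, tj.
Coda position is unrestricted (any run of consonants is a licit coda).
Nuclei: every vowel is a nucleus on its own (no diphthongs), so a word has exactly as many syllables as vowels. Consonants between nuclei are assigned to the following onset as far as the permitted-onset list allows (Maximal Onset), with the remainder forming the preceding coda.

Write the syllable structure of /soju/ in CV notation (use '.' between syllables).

The vowels are o, u — 2 nuclei, so 2 syllables.
Between /o/ (V1) and /u/ (V2): /j/ → onset of the next syllable (single consonants are always licit onsets).
Syllabification: so.ju.
Mapping each syllable to C/V: /so/ → CV, /ju/ → CV.

CV.CV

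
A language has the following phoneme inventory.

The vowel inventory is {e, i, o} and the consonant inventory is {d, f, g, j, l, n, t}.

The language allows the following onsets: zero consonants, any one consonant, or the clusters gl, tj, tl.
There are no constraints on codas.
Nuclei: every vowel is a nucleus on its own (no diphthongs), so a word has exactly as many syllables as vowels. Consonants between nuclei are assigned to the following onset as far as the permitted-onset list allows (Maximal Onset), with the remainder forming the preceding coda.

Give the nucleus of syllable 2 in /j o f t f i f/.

Vowels present: o, i; each is a nucleus, giving 2 syllables.
The second nucleus (vowel 2 from the left) is /i/.

i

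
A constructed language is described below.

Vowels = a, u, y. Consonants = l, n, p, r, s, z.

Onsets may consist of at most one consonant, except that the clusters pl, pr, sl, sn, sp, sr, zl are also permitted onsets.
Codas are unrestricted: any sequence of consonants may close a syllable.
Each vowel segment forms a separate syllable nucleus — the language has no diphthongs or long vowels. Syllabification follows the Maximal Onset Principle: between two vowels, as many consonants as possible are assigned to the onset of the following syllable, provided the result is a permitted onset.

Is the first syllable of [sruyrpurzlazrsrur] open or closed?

The vowels are u, y, u, a, u — 5 nuclei, so 5 syllables.
/u…y/ gap (V1→V2): nothing intervenes; syllable break is V.V.
/y…u/ gap (V2→V3): /rp/ — longest licit onset from the right is /p/, leaving /r/ as coda.
/u…a/ gap (V3→V4): /rzl/ — longest licit onset from the right is /zl/, leaving /r/ as coda.
/a…u/ gap (V4→V5): /zrsr/ splits as /zr/ + /sr/ (/sr/ is the longest suffix that is a licit onset).
So the parse is sru.yr.pur.zlazr.srur.
Syllable 1 is /sru/; it ends in its nucleus with no coda, so it is open.

open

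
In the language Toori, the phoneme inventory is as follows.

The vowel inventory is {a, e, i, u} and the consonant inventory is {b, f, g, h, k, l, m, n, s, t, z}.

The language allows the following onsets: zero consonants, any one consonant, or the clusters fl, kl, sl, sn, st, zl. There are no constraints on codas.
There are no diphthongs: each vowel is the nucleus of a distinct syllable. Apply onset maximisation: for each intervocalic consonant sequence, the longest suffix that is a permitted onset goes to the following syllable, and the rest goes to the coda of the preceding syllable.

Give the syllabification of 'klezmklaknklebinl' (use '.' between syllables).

Vowels present: e, a, e, i; each is a nucleus, giving 4 syllables.
/e…a/ gap (V1→V2): /zmkl/; trying suffixes from longest down, /kl/ is the first permitted one, so coda /zm/ | onset /kl/.
/a…e/ gap (V2→V3): /knkl/ splits as /kn/ + /kl/ (/kl/ is the longest suffix that is a licit onset).
/e…i/ gap (V3→V4): /b/ is a single consonant, so it becomes the next onset.

klezm.klakn.kle.binl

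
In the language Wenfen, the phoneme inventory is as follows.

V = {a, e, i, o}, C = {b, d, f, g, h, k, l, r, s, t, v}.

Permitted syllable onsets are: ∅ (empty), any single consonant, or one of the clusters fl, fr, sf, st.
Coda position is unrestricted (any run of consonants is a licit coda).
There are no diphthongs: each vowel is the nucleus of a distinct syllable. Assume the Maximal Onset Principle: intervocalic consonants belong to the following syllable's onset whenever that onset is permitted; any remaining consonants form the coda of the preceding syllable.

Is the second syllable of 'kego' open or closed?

The vowels are e, o — 2 nuclei, so 2 syllables.
Between /e/ (V1) and /o/ (V2): /g/ is a single consonant, so it becomes the next onset.
Syllabification: ke.go.
Syllable 2 is /go/; it ends in its nucleus with no coda, so it is open.

open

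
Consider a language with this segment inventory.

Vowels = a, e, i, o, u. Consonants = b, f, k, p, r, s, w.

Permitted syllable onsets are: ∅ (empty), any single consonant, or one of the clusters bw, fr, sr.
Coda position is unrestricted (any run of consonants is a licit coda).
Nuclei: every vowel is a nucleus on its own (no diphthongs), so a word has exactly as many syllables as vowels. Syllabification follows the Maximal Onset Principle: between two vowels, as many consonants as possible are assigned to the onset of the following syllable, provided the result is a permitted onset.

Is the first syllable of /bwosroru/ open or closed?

The vowels are o, o, u — 3 nuclei, so 3 syllables.
σ1/σ2 boundary: /sr/ is a licit onset in full, so it all attaches to the next syllable.
σ2/σ3 boundary: /r/ is a single consonant, so it becomes the next onset.
Result: bwo.sro.ru.
Syllable 1 is /bwo/; it ends in its nucleus with no coda, so it is open.

open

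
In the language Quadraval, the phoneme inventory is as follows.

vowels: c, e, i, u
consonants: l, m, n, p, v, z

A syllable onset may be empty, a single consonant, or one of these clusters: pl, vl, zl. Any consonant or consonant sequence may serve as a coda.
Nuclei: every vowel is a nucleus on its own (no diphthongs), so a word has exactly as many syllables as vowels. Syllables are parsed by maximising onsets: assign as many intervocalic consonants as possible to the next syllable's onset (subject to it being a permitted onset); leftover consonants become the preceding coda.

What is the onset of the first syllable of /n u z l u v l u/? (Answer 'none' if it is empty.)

n

The vowels are u, u, u — 3 nuclei, so 3 syllables.
σ1/σ2 boundary: /zl/ — entire cluster is a permitted onset → onset /zl/, coda ∅.
σ2/σ3 boundary: cluster /vl/ — /vl/ is itself a permitted onset, so the whole cluster goes right; preceding coda = ∅.
So the parse is nu.zlu.vlu.
Syllable 1 is /nu/: onset /n/, nucleus /u/, coda ∅.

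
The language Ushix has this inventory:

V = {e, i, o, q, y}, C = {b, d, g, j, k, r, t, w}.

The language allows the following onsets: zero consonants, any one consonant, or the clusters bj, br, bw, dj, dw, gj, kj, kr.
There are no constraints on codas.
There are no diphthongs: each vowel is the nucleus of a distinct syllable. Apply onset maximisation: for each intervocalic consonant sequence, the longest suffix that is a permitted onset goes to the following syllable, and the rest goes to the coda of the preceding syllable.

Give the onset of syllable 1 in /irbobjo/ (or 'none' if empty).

none

Nuclei (vowels): i, o, o → 3 syllables.
/i…o/ gap (V1→V2): /rb/ — longest licit onset from the right is /b/, leaving /r/ as coda.
/o…o/ gap (V2→V3): /bj/ is a licit onset in full, so it all attaches to the next syllable.
Putting it together: ir.bo.bjo.
Syllable 1 is /ir/: onset ∅, nucleus /i/, coda /r/.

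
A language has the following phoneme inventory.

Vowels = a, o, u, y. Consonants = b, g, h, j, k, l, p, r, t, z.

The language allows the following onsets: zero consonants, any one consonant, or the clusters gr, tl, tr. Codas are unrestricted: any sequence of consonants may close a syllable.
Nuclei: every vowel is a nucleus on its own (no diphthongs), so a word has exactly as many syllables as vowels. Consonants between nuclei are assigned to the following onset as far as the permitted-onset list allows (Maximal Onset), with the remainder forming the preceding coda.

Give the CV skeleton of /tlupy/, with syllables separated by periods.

The vowels are u, y — 2 nuclei, so 2 syllables.
Between /u/ (V1) and /y/ (V2): just /p/ — single C goes to the following onset.
So the parse is tlu.py.
Mapping each syllable to C/V: /tlu/ → CCV, /py/ → CV.

CCV.CV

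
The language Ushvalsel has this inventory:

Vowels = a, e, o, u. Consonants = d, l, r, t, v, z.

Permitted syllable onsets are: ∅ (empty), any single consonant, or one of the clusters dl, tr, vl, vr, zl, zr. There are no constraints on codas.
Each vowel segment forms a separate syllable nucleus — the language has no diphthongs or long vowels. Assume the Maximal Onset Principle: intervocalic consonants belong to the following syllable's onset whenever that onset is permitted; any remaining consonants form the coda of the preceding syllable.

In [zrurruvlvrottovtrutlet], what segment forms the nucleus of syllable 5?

u

Nuclei (vowels): u, u, o, o, u, e → 6 syllables.
The fifth nucleus (vowel 5 from the left) is /u/.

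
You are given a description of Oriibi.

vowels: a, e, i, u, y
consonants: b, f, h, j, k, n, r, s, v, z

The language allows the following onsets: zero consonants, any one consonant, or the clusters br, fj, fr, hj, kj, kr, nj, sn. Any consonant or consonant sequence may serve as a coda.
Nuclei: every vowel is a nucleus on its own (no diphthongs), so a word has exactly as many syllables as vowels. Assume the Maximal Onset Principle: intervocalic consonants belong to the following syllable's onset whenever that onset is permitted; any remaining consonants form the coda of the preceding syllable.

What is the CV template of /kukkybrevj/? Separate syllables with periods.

Nuclei (vowels): u, y, e → 3 syllables.
σ1/σ2 boundary: /kk/ — longest licit onset from the right is /k/, leaving /k/ as coda.
σ2/σ3 boundary: /br/ is a licit onset in full, so it all attaches to the next syllable.
Syllabification: kuk.ky.brevj.
Mapping each syllable to C/V: /kuk/ → CVC, /ky/ → CV, /brevj/ → CCVCC.

CVC.CV.CCVCC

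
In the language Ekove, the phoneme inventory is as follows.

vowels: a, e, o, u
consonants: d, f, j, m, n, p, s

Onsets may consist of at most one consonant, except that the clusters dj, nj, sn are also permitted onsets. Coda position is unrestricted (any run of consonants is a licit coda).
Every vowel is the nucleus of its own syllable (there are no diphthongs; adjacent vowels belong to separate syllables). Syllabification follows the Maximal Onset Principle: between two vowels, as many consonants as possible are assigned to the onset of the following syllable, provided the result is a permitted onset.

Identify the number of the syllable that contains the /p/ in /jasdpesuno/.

2

Vowels present: a, e, u, o; each is a nucleus, giving 4 syllables.
/a…e/ gap (V1→V2): cluster /sdp/ — the longest permitted-onset suffix is /p/; onset = /p/, preceding coda = /sd/.
/e…u/ gap (V2→V3): /s/ is a single consonant, so it becomes the next onset.
/u…o/ gap (V3→V4): /n/ is a single consonant, so it becomes the next onset.
Syllabification: jasd.pe.su.no.
The /p/ is in the onset of syllable 2 (/pe/).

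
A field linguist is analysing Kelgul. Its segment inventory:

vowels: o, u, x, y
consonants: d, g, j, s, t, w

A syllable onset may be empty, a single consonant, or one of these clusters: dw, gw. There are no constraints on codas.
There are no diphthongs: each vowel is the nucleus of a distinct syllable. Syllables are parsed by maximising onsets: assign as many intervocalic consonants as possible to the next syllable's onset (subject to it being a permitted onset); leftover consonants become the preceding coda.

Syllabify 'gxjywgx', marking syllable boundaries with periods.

Vowels present: x, y, x; each is a nucleus, giving 3 syllables.
V1 /x/ – V2 /y/: /j/ → onset of the next syllable (single consonants are always licit onsets).
V2 /y/ – V3 /x/: /wg/ — longest licit onset from the right is /g/, leaving /w/ as coda.

gx.jyw.gx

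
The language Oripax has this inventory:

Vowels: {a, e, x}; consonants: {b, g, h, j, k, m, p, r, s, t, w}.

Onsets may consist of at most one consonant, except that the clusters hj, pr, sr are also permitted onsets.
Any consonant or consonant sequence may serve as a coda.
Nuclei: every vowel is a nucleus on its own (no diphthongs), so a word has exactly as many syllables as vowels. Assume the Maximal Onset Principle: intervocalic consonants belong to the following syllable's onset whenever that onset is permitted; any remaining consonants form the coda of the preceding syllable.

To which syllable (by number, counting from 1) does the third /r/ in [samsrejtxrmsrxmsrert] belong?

Nuclei (vowels): a, e, x, x, e → 5 syllables.
V1 /a/ – V2 /e/: cluster /msr/ — the longest permitted-onset suffix is /sr/; onset = /sr/, preceding coda = /m/.
V2 /e/ – V3 /x/: /jt/ — longest licit onset from the right is /t/, leaving /j/ as coda.
V3 /x/ – V4 /x/: /rmsr/ — longest licit onset from the right is /sr/, leaving /rm/ as coda.
V4 /x/ – V5 /e/: /msr/ splits as /m/ + /sr/ (/sr/ is the longest suffix that is a licit onset).
So the parse is sam.srej.txrm.srxm.srert.
The third /r/ is in the onset of syllable 4 (/srxm/).

4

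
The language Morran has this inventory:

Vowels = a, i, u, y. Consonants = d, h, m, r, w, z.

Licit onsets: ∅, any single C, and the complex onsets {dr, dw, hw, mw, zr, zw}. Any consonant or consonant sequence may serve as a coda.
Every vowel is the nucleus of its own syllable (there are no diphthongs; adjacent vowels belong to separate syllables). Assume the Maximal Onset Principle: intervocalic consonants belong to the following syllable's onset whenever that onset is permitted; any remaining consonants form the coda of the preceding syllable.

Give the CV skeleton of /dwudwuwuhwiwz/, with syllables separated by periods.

Vowels present: u, u, u, i; each is a nucleus, giving 4 syllables.
Between /u/ (V1) and /u/ (V2): cluster /dw/ — /dw/ is itself a permitted onset, so the whole cluster goes right; preceding coda = ∅.
Between /u/ (V2) and /u/ (V3): just /w/ — single C goes to the following onset.
Between /u/ (V3) and /i/ (V4): cluster /hw/ — /hw/ is itself a permitted onset, so the whole cluster goes right; preceding coda = ∅.
So the parse is dwu.dwu.wu.hwiwz.
Mapping each syllable to C/V: /dwu/ → CCV, /dwu/ → CCV, /wu/ → CV, /hwiwz/ → CCVCC.

CCV.CCV.CV.CCVCC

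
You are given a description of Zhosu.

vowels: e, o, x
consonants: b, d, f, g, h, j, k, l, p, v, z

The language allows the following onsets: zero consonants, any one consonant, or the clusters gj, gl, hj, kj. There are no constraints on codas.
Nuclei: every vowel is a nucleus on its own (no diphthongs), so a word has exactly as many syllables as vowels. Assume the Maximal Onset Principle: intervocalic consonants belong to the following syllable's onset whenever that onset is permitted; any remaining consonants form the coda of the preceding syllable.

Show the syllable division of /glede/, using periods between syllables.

gle.de

Nuclei (vowels): e, e → 2 syllables.
Between /e/ (V1) and /e/ (V2): /d/ → onset of the next syllable (single consonants are always licit onsets).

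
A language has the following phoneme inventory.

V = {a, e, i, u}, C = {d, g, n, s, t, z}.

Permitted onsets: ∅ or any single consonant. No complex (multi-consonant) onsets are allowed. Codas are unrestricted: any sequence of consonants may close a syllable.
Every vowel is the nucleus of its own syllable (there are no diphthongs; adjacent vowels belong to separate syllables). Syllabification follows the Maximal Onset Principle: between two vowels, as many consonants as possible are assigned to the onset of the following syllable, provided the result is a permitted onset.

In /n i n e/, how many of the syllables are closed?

0

The vowels are i, e — 2 nuclei, so 2 syllables.
σ1/σ2 boundary: /n/ → onset of the next syllable (single consonants are always licit onsets).
Syllabification: ni.ne.
Classifying each syllable: /ni/ (open), /ne/ (open).
Closed syllables: 0.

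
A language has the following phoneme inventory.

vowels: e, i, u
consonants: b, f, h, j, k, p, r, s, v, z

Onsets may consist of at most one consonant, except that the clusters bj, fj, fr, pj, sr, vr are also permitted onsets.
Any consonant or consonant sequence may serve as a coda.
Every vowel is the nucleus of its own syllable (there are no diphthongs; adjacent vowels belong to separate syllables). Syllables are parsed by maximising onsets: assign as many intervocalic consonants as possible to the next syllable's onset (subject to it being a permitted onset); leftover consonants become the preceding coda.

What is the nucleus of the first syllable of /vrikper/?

Vowels present: i, e; each is a nucleus, giving 2 syllables.
The first nucleus (vowel 1 from the left) is /i/.

i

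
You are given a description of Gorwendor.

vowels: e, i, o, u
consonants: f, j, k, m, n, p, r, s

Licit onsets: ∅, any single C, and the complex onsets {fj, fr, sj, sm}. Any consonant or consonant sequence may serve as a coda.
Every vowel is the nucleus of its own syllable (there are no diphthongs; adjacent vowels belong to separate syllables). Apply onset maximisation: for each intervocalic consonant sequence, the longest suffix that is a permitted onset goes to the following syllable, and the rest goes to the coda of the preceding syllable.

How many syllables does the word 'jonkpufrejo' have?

4

The vowels are o, u, e, o — 4 nuclei, so 4 syllables.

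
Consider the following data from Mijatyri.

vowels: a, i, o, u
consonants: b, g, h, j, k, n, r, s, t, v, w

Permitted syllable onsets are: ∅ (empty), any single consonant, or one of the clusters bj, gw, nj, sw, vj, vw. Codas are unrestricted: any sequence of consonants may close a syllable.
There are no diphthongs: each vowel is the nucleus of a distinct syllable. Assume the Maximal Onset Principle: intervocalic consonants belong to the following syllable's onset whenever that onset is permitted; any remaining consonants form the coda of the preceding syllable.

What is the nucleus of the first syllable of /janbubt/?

a

Vowels present: a, u; each is a nucleus, giving 2 syllables.
The first nucleus (vowel 1 from the left) is /a/.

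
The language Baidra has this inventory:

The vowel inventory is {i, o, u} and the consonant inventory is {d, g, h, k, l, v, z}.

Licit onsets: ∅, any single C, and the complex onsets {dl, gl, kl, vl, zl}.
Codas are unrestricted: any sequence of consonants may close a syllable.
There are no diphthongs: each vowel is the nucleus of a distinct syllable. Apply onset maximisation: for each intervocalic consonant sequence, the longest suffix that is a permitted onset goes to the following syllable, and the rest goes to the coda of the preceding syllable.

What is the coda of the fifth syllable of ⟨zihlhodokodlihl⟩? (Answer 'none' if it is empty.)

hl

Nuclei (vowels): i, o, o, o, i → 5 syllables.
V1 /i/ – V2 /o/: /hlh/ — longest licit onset from the right is /h/, leaving /hl/ as coda.
V2 /o/ – V3 /o/: just /d/ — single C goes to the following onset.
V3 /o/ – V4 /o/: just /k/ — single C goes to the following onset.
V4 /o/ – V5 /i/: cluster /dl/ — /dl/ is itself a permitted onset, so the whole cluster goes right; preceding coda = ∅.
Putting it together: zihl.ho.do.ko.dlihl.
Syllable 5 is /dlihl/: onset /dl/, nucleus /i/, coda /hl/.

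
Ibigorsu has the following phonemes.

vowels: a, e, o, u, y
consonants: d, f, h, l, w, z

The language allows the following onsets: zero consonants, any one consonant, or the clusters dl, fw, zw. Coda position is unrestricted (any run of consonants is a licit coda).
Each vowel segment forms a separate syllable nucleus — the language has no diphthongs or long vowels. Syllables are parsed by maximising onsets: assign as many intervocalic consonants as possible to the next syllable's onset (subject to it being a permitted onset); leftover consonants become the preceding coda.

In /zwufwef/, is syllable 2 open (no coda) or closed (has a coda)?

Vowels present: u, e; each is a nucleus, giving 2 syllables.
Between /u/ (V1) and /e/ (V2): /fw/ is a licit onset in full, so it all attaches to the next syllable.
Syllabification: zwu.fwef.
Syllable 2 is /fwef/ with coda /f/, so it is closed.

closed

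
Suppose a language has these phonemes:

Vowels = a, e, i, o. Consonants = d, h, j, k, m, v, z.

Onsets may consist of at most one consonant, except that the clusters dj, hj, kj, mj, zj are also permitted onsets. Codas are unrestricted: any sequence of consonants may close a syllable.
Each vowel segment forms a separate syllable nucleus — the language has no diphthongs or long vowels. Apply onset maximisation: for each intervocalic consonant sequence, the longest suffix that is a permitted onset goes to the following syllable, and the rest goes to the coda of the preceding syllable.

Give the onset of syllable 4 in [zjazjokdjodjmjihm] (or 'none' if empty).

The vowels are a, o, o, i — 4 nuclei, so 4 syllables.
σ1/σ2 boundary: cluster /zj/ — /zj/ is itself a permitted onset, so the whole cluster goes right; preceding coda = ∅.
σ2/σ3 boundary: /kdj/; trying suffixes from longest down, /dj/ is the first permitted one, so coda /k/ | onset /dj/.
σ3/σ4 boundary: /djmj/; trying suffixes from longest down, /mj/ is the first permitted one, so coda /dj/ | onset /mj/.
So the parse is zja.zjok.djodj.mjihm.
Syllable 4 is /mjihm/: onset /mj/, nucleus /i/, coda /hm/.

mj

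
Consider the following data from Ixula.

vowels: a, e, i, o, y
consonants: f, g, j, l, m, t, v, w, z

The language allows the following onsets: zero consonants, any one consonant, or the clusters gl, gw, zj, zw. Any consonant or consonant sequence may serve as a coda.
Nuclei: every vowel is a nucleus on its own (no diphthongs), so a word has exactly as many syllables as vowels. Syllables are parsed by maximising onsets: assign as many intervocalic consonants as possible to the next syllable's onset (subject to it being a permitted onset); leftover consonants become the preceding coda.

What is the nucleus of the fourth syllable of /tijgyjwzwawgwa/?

Nuclei (vowels): i, y, a, a → 4 syllables.
The fourth nucleus (vowel 4 from the left) is /a/.

a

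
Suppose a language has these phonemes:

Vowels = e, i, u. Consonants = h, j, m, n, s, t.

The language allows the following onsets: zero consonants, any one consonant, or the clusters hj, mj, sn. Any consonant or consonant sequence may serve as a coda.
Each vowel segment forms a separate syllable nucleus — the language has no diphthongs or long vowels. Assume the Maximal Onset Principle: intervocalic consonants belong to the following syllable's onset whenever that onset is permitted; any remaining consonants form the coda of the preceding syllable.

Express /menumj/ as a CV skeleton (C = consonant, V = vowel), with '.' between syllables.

CV.CVCC

The vowels are e, u — 2 nuclei, so 2 syllables.
V1 /e/ – V2 /u/: /n/ is a single consonant, so it becomes the next onset.
Syllabification: me.numj.
Mapping each syllable to C/V: /me/ → CV, /numj/ → CVCC.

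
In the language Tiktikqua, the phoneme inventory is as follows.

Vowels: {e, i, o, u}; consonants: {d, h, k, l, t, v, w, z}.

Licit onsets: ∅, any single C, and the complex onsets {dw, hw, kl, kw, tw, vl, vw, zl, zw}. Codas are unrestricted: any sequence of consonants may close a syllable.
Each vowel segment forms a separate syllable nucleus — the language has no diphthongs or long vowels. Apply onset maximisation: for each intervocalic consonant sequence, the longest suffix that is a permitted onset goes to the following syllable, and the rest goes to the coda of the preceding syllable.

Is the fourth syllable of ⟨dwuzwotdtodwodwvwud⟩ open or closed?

closed

Vowels present: u, o, o, o, u; each is a nucleus, giving 5 syllables.
σ1/σ2 boundary: /zw/ — entire cluster is a permitted onset → onset /zw/, coda ∅.
σ2/σ3 boundary: /tdt/ — longest licit onset from the right is /t/, leaving /td/ as coda.
σ3/σ4 boundary: /dw/ is a licit onset in full, so it all attaches to the next syllable.
σ4/σ5 boundary: /dwvw/; trying suffixes from longest down, /vw/ is the first permitted one, so coda /dw/ | onset /vw/.
Result: dwu.zwotd.to.dwodw.vwud.
Syllable 4 is /dwodw/ with coda /dw/, so it is closed.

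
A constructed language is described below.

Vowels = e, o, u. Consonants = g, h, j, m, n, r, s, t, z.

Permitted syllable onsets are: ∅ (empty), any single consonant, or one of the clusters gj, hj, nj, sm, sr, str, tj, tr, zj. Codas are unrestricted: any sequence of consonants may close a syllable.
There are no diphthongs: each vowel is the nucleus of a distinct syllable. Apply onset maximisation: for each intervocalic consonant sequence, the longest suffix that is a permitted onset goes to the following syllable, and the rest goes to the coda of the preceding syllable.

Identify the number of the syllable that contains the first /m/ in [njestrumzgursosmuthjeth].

The vowels are e, u, u, o, u, e — 6 nuclei, so 6 syllables.
σ1/σ2 boundary: /str/ is a licit onset in full, so it all attaches to the next syllable.
σ2/σ3 boundary: /mzg/; trying suffixes from longest down, /g/ is the first permitted one, so coda /mz/ | onset /g/.
σ3/σ4 boundary: /rs/ — longest licit onset from the right is /s/, leaving /r/ as coda.
σ4/σ5 boundary: cluster /sm/ — /sm/ is itself a permitted onset, so the whole cluster goes right; preceding coda = ∅.
σ5/σ6 boundary: /thj/ — longest licit onset from the right is /hj/, leaving /t/ as coda.
Result: nje.strumz.gur.so.smut.hjeth.
The first /m/ is in the coda of syllable 2 (/strumz/).

2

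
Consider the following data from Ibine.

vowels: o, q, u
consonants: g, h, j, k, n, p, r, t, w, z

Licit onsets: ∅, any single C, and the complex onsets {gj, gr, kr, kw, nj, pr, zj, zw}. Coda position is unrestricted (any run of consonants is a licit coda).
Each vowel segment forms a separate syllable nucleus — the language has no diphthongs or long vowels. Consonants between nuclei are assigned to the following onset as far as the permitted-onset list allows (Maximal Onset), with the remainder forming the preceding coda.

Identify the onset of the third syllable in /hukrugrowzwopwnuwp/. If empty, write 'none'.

gr

The vowels are u, u, o, o, u — 5 nuclei, so 5 syllables.
Between /u/ (V1) and /u/ (V2): /kr/ is a licit onset in full, so it all attaches to the next syllable.
Between /u/ (V2) and /o/ (V3): /gr/ is a licit onset in full, so it all attaches to the next syllable.
Between /o/ (V3) and /o/ (V4): cluster /wzw/ — the longest permitted-onset suffix is /zw/; onset = /zw/, preceding coda = /w/.
Between /o/ (V4) and /u/ (V5): /pwn/; trying suffixes from longest down, /n/ is the first permitted one, so coda /pw/ | onset /n/.
Result: hu.kru.grow.zwopw.nuwp.
Syllable 3 is /grow/: onset /gr/, nucleus /o/, coda /w/.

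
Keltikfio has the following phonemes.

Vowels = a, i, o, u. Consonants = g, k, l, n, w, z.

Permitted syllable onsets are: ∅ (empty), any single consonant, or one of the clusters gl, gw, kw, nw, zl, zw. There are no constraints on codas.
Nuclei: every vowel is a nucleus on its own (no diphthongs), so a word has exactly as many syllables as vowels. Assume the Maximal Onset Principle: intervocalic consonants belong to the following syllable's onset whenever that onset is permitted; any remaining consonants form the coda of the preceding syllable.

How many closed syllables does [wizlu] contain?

0

Vowels present: i, u; each is a nucleus, giving 2 syllables.
/i…u/ gap (V1→V2): cluster /zl/ — /zl/ is itself a permitted onset, so the whole cluster goes right; preceding coda = ∅.
So the parse is wi.zlu.
Classifying each syllable: /wi/ (open), /zlu/ (open).
Closed syllables: 0.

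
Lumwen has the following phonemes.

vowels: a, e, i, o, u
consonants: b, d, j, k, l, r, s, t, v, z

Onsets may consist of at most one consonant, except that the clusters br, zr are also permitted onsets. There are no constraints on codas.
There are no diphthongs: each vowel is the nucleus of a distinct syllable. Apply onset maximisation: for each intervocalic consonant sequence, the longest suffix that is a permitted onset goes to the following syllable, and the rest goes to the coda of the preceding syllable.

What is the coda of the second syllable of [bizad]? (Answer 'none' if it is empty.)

d

Vowels present: i, a; each is a nucleus, giving 2 syllables.
σ1/σ2 boundary: /z/ → onset of the next syllable (single consonants are always licit onsets).
Syllabification: bi.zad.
Syllable 2 is /zad/: onset /z/, nucleus /a/, coda /d/.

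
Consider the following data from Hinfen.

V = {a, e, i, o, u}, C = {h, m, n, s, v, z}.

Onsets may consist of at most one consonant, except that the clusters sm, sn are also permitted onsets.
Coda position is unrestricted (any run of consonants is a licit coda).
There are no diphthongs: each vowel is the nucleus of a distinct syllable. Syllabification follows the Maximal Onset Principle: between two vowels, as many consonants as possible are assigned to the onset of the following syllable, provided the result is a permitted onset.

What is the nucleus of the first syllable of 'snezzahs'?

Vowels present: e, a; each is a nucleus, giving 2 syllables.
The first nucleus (vowel 1 from the left) is /e/.

e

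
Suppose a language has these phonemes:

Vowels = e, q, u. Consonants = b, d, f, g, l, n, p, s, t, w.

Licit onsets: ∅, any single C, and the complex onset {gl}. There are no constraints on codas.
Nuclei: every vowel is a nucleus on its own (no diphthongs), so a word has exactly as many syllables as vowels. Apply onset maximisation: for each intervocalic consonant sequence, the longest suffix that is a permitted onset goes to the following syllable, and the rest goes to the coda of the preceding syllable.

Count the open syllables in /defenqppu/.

Nuclei (vowels): e, e, q, u → 4 syllables.
σ1/σ2 boundary: /f/ is a single consonant, so it becomes the next onset.
σ2/σ3 boundary: just /n/ — single C goes to the following onset.
σ3/σ4 boundary: cluster /pp/ — the longest permitted-onset suffix is /p/; onset = /p/, preceding coda = /p/.
Result: de.fe.nqp.pu.
Classifying each syllable: /de/ (open), /fe/ (open), /nqp/ (closed), /pu/ (open).
Open syllables: 3.

3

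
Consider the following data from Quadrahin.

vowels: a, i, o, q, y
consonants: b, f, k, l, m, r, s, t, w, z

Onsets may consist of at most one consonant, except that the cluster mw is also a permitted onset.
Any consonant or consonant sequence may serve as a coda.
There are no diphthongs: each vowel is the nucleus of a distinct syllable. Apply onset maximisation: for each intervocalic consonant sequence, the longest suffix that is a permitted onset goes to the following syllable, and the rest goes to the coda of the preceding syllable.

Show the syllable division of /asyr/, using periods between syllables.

a.syr

Nuclei (vowels): a, y → 2 syllables.
σ1/σ2 boundary: /s/ → onset of the next syllable (single consonants are always licit onsets).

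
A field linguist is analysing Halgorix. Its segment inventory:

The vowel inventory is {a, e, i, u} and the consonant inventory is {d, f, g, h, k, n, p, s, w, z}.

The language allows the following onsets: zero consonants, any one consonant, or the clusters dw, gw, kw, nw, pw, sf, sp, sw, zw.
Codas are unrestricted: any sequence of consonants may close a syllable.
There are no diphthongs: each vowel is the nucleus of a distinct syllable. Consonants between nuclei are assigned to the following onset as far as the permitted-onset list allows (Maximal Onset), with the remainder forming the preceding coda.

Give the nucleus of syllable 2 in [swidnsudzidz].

u

The vowels are i, u, i — 3 nuclei, so 3 syllables.
The second nucleus (vowel 2 from the left) is /u/.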